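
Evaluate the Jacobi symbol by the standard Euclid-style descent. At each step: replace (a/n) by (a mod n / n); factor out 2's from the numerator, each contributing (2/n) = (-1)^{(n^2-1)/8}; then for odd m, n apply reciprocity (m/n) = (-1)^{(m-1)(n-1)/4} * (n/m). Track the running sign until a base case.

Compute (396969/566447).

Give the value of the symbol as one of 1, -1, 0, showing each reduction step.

reciprocity: (396969/566447) = +1·(566447/396969) since 396969 mod 4 = 1, 566447 mod 4 = 3; sign now +1
(566447/396969) = (169478/396969)   [reduce mod 396969]
169478 = 2^1·84739; (2/396969) = +1 since 396969 mod 8 = 1, so (169478/396969) = (+1)^1·(84739/396969); sign now +1
reciprocity: (84739/396969) = +1·(396969/84739) since 84739 mod 4 = 3, 396969 mod 4 = 1; sign now +1
(396969/84739) = (58013/84739)   [reduce mod 84739]
reciprocity: (58013/84739) = +1·(84739/58013) since 58013 mod 4 = 1, 84739 mod 4 = 3; sign now +1
(84739/58013) = (26726/58013)   [reduce mod 58013]
26726 = 2^1·13363; (2/58013) = -1 since 58013 mod 8 = 5, so (26726/58013) = (-1)^1·(13363/58013); sign now -1
reciprocity: (13363/58013) = +1·(58013/13363) since 13363 mod 4 = 3, 58013 mod 4 = 1; sign now -1
(58013/13363) = (4561/13363)   [reduce mod 13363]
reciprocity: (4561/13363) = +1·(13363/4561) since 4561 mod 4 = 1, 13363 mod 4 = 3; sign now -1
(13363/4561) = (4241/4561)   [reduce mod 4561]
reciprocity: (4241/4561) = +1·(4561/4241) since 4241 mod 4 = 1, 4561 mod 4 = 1; sign now -1
(4561/4241) = (320/4241)   [reduce mod 4241]
320 = 2^6·5; (2/4241) = +1 since 4241 mod 8 = 1, so (320/4241) = (+1)^6·(5/4241); sign now -1
reciprocity: (5/4241) = +1·(4241/5) since 5 mod 4 = 1, 4241 mod 4 = 1; sign now -1
(4241/5) = (1/5)   [reduce mod 5]
(1/5) = 1; final value = sign = -1

-1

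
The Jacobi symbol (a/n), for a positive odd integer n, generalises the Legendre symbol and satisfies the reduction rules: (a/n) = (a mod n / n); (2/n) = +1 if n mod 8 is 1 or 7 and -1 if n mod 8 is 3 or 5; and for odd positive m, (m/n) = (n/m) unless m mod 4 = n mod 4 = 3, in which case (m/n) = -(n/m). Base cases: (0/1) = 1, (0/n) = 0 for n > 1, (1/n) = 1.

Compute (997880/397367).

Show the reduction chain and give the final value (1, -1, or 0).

(997880/397367) = (203146/397367)   [reduce mod 397367]
203146 = 2^1·101573; (2/397367) = +1 since 397367 mod 8 = 7, so (203146/397367) = (+1)^1·(101573/397367); sign now +1
reciprocity: (101573/397367) = +1·(397367/101573) since 101573 mod 4 = 1, 397367 mod 4 = 3; sign now +1
(397367/101573) = (92648/101573)   [reduce mod 101573]
92648 = 2^3·11581; (2/101573) = -1 since 101573 mod 8 = 5, so (92648/101573) = (-1)^3·(11581/101573); sign now -1
reciprocity: (11581/101573) = +1·(101573/11581) since 11581 mod 4 = 1, 101573 mod 4 = 1; sign now -1
(101573/11581) = (8925/11581)   [reduce mod 11581]
reciprocity: (8925/11581) = +1·(11581/8925) since 8925 mod 4 = 1, 11581 mod 4 = 1; sign now -1
(11581/8925) = (2656/8925)   [reduce mod 8925]
2656 = 2^5·83; (2/8925) = -1 since 8925 mod 8 = 5, so (2656/8925) = (-1)^5·(83/8925); sign now +1
reciprocity: (83/8925) = +1·(8925/83) since 83 mod 4 = 3, 8925 mod 4 = 1; sign now +1
(8925/83) = (44/83)   [reduce mod 83]
44 = 2^2·11; (2/83) = -1 since 83 mod 8 = 3, so (44/83) = (-1)^2·(11/83); sign now +1
reciprocity: (11/83) = -1·(83/11) since 11 mod 4 = 3, 83 mod 4 = 3; sign now -1
(83/11) = (6/11)   [reduce mod 11]
6 = 2^1·3; (2/11) = -1 since 11 mod 8 = 3, so (6/11) = (-1)^1·(3/11); sign now +1
reciprocity: (3/11) = -1·(11/3) since 3 mod 4 = 3, 11 mod 4 = 3; sign now -1
(11/3) = (2/3)   [reduce mod 3]
2 = 2^1·1; (2/3) = -1 since 3 mod 8 = 3, so (2/3) = (-1)^1·(1/3); sign now +1
(1/3) = 1; final value = sign = +1

1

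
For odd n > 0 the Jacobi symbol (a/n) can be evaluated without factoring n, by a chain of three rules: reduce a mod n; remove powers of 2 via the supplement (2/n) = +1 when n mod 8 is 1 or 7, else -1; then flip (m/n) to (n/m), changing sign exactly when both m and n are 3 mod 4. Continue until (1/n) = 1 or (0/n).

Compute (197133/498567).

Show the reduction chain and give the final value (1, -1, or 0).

reciprocity: (197133/498567) = +1·(498567/197133) since 197133 mod 4 = 1, 498567 mod 4 = 3; sign now +1
(498567/197133) = (104301/197133)   [reduce mod 197133]
reciprocity: (104301/197133) = +1·(197133/104301) since 104301 mod 4 = 1, 197133 mod 4 = 1; sign now +1
(197133/104301) = (92832/104301)   [reduce mod 104301]
92832 = 2^5·2901; (2/104301) = -1 since 104301 mod 8 = 5, so (92832/104301) = (-1)^5·(2901/104301); sign now -1
reciprocity: (2901/104301) = +1·(104301/2901) since 2901 mod 4 = 1, 104301 mod 4 = 1; sign now -1
(104301/2901) = (2766/2901)   [reduce mod 2901]
2766 = 2^1·1383; (2/2901) = -1 since 2901 mod 8 = 5, so (2766/2901) = (-1)^1·(1383/2901); sign now +1
reciprocity: (1383/2901) = +1·(2901/1383) since 1383 mod 4 = 3, 2901 mod 4 = 1; sign now +1
(2901/1383) = (135/1383)   [reduce mod 1383]
reciprocity: (135/1383) = -1·(1383/135) since 135 mod 4 = 3, 1383 mod 4 = 3; sign now -1
(1383/135) = (33/135)   [reduce mod 135]
reciprocity: (33/135) = +1·(135/33) since 33 mod 4 = 1, 135 mod 4 = 3; sign now -1
(135/33) = (3/33)   [reduce mod 33]
reciprocity: (3/33) = +1·(33/3) since 3 mod 4 = 3, 33 mod 4 = 1; sign now -1
(33/3) = (0/3)   [reduce mod 3]
(0/3) = 0   [gcd(a, n) > 1]; final value = 0

0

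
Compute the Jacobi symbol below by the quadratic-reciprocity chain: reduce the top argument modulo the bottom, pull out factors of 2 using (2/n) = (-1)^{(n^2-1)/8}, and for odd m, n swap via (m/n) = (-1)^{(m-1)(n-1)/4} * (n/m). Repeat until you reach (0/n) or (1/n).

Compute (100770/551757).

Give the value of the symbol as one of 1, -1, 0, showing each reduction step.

100770 = 2^1·50385; (2/551757) = -1 since 551757 mod 8 = 5, so (100770/551757) = (-1)^1·(50385/551757); sign now -1
reciprocity: (50385/551757) = +1·(551757/50385) since 50385 mod 4 = 1, 551757 mod 4 = 1; sign now -1
(551757/50385) = (47907/50385)   [reduce mod 50385]
reciprocity: (47907/50385) = +1·(50385/47907) since 47907 mod 4 = 3, 50385 mod 4 = 1; sign now -1
(50385/47907) = (2478/47907)   [reduce mod 47907]
2478 = 2^1·1239; (2/47907) = -1 since 47907 mod 8 = 3, so (2478/47907) = (-1)^1·(1239/47907); sign now +1
reciprocity: (1239/47907) = -1·(47907/1239) since 1239 mod 4 = 3, 47907 mod 4 = 3; sign now -1
(47907/1239) = (825/1239)   [reduce mod 1239]
reciprocity: (825/1239) = +1·(1239/825) since 825 mod 4 = 1, 1239 mod 4 = 3; sign now -1
(1239/825) = (414/825)   [reduce mod 825]
414 = 2^1·207; (2/825) = +1 since 825 mod 8 = 1, so (414/825) = (+1)^1·(207/825); sign now -1
reciprocity: (207/825) = +1·(825/207) since 207 mod 4 = 3, 825 mod 4 = 1; sign now -1
(825/207) = (204/207)   [reduce mod 207]
204 = 2^2·51; (2/207) = +1 since 207 mod 8 = 7, so (204/207) = (+1)^2·(51/207); sign now -1
reciprocity: (51/207) = -1·(207/51) since 51 mod 4 = 3, 207 mod 4 = 3; sign now +1
(207/51) = (3/51)   [reduce mod 51]
reciprocity: (3/51) = -1·(51/3) since 3 mod 4 = 3, 51 mod 4 = 3; sign now -1
(51/3) = (0/3)   [reduce mod 3]
(0/3) = 0   [gcd(a, n) > 1]; final value = 0

0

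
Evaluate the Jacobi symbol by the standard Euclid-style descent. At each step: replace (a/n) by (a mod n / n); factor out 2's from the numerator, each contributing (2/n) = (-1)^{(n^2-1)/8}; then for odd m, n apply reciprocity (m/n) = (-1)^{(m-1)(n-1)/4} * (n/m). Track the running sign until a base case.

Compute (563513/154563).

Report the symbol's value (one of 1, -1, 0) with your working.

(563513/154563): 563513 mod 154563 = 99824, so (563513/154563) = (99824/154563)
factor out 2^4: 99824 = 2^4·6239; with 154563 mod 8 = 3, (2/154563) = -1; sign now +1; continue with (6239/154563)
flip (6239/154563) -> (154563/6239): both odd, 6239 mod 4 = 3, 154563 mod 4 = 3, so the flip contributes -1; sign now -1
(154563/6239): 154563 mod 6239 = 4827, so (154563/6239) = (4827/6239)
flip (4827/6239) -> (6239/4827): both odd, 4827 mod 4 = 3, 6239 mod 4 = 3, so the flip contributes -1; sign now +1
(6239/4827): 6239 mod 4827 = 1412, so (6239/4827) = (1412/4827)
factor out 2^2: 1412 = 2^2·353; with 4827 mod 8 = 3, (2/4827) = -1; sign now +1; continue with (353/4827)
flip (353/4827) -> (4827/353): both odd, 353 mod 4 = 1, 4827 mod 4 = 3, so the flip contributes +1; sign now +1
(4827/353): 4827 mod 353 = 238, so (4827/353) = (238/353)
factor out 2^1: 238 = 2^1·119; with 353 mod 8 = 1, (2/353) = +1; sign now +1; continue with (119/353)
flip (119/353) -> (353/119): both odd, 119 mod 4 = 3, 353 mod 4 = 1, so the flip contributes +1; sign now +1
(353/119): 353 mod 119 = 115, so (353/119) = (115/119)
flip (115/119) -> (119/115): both odd, 115 mod 4 = 3, 119 mod 4 = 3, so the flip contributes -1; sign now -1
(119/115): 119 mod 115 = 4, so (119/115) = (4/115)
factor out 2^2: 4 = 2^2·1; with 115 mod 8 = 3, (2/115) = -1; sign now -1; continue with (1/115)
reached (1/115) = 1, so the symbol is -1

-1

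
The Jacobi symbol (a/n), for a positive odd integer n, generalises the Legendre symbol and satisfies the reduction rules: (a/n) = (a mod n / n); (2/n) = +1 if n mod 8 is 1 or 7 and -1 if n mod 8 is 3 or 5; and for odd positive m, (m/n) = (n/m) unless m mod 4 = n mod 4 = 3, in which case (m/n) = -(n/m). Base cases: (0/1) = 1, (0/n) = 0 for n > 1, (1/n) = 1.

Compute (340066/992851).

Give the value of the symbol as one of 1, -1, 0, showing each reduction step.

340066 = 2^1·170033; (2/992851) = -1 since 992851 mod 8 = 3, so (340066/992851) = (-1)^1·(170033/992851); sign now -1
reciprocity: (170033/992851) = +1·(992851/170033) since 170033 mod 4 = 1, 992851 mod 4 = 3; sign now -1
(992851/170033) = (142686/170033)   [reduce mod 170033]
142686 = 2^1·71343; (2/170033) = +1 since 170033 mod 8 = 1, so (142686/170033) = (+1)^1·(71343/170033); sign now -1
reciprocity: (71343/170033) = +1·(170033/71343) since 71343 mod 4 = 3, 170033 mod 4 = 1; sign now -1
(170033/71343) = (27347/71343)   [reduce mod 71343]
reciprocity: (27347/71343) = -1·(71343/27347) since 27347 mod 4 = 3, 71343 mod 4 = 3; sign now +1
(71343/27347) = (16649/27347)   [reduce mod 27347]
reciprocity: (16649/27347) = +1·(27347/16649) since 16649 mod 4 = 1, 27347 mod 4 = 3; sign now +1
(27347/16649) = (10698/16649)   [reduce mod 16649]
10698 = 2^1·5349; (2/16649) = +1 since 16649 mod 8 = 1, so (10698/16649) = (+1)^1·(5349/16649); sign now +1
reciprocity: (5349/16649) = +1·(16649/5349) since 5349 mod 4 = 1, 16649 mod 4 = 1; sign now +1
(16649/5349) = (602/5349)   [reduce mod 5349]
602 = 2^1·301; (2/5349) = -1 since 5349 mod 8 = 5, so (602/5349) = (-1)^1·(301/5349); sign now -1
reciprocity: (301/5349) = +1·(5349/301) since 301 mod 4 = 1, 5349 mod 4 = 1; sign now -1
(5349/301) = (232/301)   [reduce mod 301]
232 = 2^3·29; (2/301) = -1 since 301 mod 8 = 5, so (232/301) = (-1)^3·(29/301); sign now +1
reciprocity: (29/301) = +1·(301/29) since 29 mod 4 = 1, 301 mod 4 = 1; sign now +1
(301/29) = (11/29)   [reduce mod 29]
reciprocity: (11/29) = +1·(29/11) since 11 mod 4 = 3, 29 mod 4 = 1; sign now +1
(29/11) = (7/11)   [reduce mod 11]
reciprocity: (7/11) = -1·(11/7) since 7 mod 4 = 3, 11 mod 4 = 3; sign now -1
(11/7) = (4/7)   [reduce mod 7]
4 = 2^2·1; (2/7) = +1 since 7 mod 8 = 7, so (4/7) = (+1)^2·(1/7); sign now -1
(1/7) = 1; final value = sign = -1

-1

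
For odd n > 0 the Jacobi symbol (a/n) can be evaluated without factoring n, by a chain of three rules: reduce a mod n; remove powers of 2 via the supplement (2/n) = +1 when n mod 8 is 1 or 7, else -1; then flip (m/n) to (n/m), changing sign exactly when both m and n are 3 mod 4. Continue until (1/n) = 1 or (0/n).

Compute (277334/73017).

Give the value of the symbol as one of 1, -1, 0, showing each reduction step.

1

(277334/73017) = (58283/73017)   [reduce mod 73017]
reciprocity: (58283/73017) = +1·(73017/58283) since 58283 mod 4 = 3, 73017 mod 4 = 1; sign now +1
(73017/58283) = (14734/58283)   [reduce mod 58283]
14734 = 2^1·7367; (2/58283) = -1 since 58283 mod 8 = 3, so (14734/58283) = (-1)^1·(7367/58283); sign now -1
reciprocity: (7367/58283) = -1·(58283/7367) since 7367 mod 4 = 3, 58283 mod 4 = 3; sign now +1
(58283/7367) = (6714/7367)   [reduce mod 7367]
6714 = 2^1·3357; (2/7367) = +1 since 7367 mod 8 = 7, so (6714/7367) = (+1)^1·(3357/7367); sign now +1
reciprocity: (3357/7367) = +1·(7367/3357) since 3357 mod 4 = 1, 7367 mod 4 = 3; sign now +1
(7367/3357) = (653/3357)   [reduce mod 3357]
reciprocity: (653/3357) = +1·(3357/653) since 653 mod 4 = 1, 3357 mod 4 = 1; sign now +1
(3357/653) = (92/653)   [reduce mod 653]
92 = 2^2·23; (2/653) = -1 since 653 mod 8 = 5, so (92/653) = (-1)^2·(23/653); sign now +1
reciprocity: (23/653) = +1·(653/23) since 23 mod 4 = 3, 653 mod 4 = 1; sign now +1
(653/23) = (9/23)   [reduce mod 23]
reciprocity: (9/23) = +1·(23/9) since 9 mod 4 = 1, 23 mod 4 = 3; sign now +1
(23/9) = (5/9)   [reduce mod 9]
reciprocity: (5/9) = +1·(9/5) since 5 mod 4 = 1, 9 mod 4 = 1; sign now +1
(9/5) = (4/5)   [reduce mod 5]
4 = 2^2·1; (2/5) = -1 since 5 mod 8 = 5, so (4/5) = (-1)^2·(1/5); sign now +1
(1/5) = 1; final value = sign = +1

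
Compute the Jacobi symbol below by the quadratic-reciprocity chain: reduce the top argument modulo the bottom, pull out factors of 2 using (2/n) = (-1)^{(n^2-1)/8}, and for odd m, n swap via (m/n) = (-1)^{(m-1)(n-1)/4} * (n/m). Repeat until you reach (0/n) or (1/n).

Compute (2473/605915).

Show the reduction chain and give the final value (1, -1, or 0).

-1

reciprocity: (2473/605915) = +1·(605915/2473) since 2473 mod 4 = 1, 605915 mod 4 = 3; sign now +1
(605915/2473) = (30/2473)   [reduce mod 2473]
30 = 2^1·15; (2/2473) = +1 since 2473 mod 8 = 1, so (30/2473) = (+1)^1·(15/2473); sign now +1
reciprocity: (15/2473) = +1·(2473/15) since 15 mod 4 = 3, 2473 mod 4 = 1; sign now +1
(2473/15) = (13/15)   [reduce mod 15]
reciprocity: (13/15) = +1·(15/13) since 13 mod 4 = 1, 15 mod 4 = 3; sign now +1
(15/13) = (2/13)   [reduce mod 13]
2 = 2^1·1; (2/13) = -1 since 13 mod 8 = 5, so (2/13) = (-1)^1·(1/13); sign now -1
(1/13) = 1; final value = sign = -1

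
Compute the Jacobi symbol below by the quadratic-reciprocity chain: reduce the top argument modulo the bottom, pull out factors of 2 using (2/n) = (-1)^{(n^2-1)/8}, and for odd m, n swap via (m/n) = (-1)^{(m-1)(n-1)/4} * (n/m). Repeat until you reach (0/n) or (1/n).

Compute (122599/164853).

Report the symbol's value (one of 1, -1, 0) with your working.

flip (122599/164853) -> (164853/122599): both odd, 122599 mod 4 = 3, 164853 mod 4 = 1, so the flip contributes +1; sign now +1
(164853/122599): 164853 mod 122599 = 42254, so (164853/122599) = (42254/122599)
factor out 2^1: 42254 = 2^1·21127; with 122599 mod 8 = 7, (2/122599) = +1; sign now +1; continue with (21127/122599)
flip (21127/122599) -> (122599/21127): both odd, 21127 mod 4 = 3, 122599 mod 4 = 3, so the flip contributes -1; sign now -1
(122599/21127): 122599 mod 21127 = 16964, so (122599/21127) = (16964/21127)
factor out 2^2: 16964 = 2^2·4241; with 21127 mod 8 = 7, (2/21127) = +1; sign now -1; continue with (4241/21127)
flip (4241/21127) -> (21127/4241): both odd, 4241 mod 4 = 1, 21127 mod 4 = 3, so the flip contributes +1; sign now -1
(21127/4241): 21127 mod 4241 = 4163, so (21127/4241) = (4163/4241)
flip (4163/4241) -> (4241/4163): both odd, 4163 mod 4 = 3, 4241 mod 4 = 1, so the flip contributes +1; sign now -1
(4241/4163): 4241 mod 4163 = 78, so (4241/4163) = (78/4163)
factor out 2^1: 78 = 2^1·39; with 4163 mod 8 = 3, (2/4163) = -1; sign now +1; continue with (39/4163)
flip (39/4163) -> (4163/39): both odd, 39 mod 4 = 3, 4163 mod 4 = 3, so the flip contributes -1; sign now -1
(4163/39): 4163 mod 39 = 29, so (4163/39) = (29/39)
flip (29/39) -> (39/29): both odd, 29 mod 4 = 1, 39 mod 4 = 3, so the flip contributes +1; sign now -1
(39/29): 39 mod 29 = 10, so (39/29) = (10/29)
factor out 2^1: 10 = 2^1·5; with 29 mod 8 = 5, (2/29) = -1; sign now +1; continue with (5/29)
flip (5/29) -> (29/5): both odd, 5 mod 4 = 1, 29 mod 4 = 1, so the flip contributes +1; sign now +1
(29/5): 29 mod 5 = 4, so (29/5) = (4/5)
factor out 2^2: 4 = 2^2·1; with 5 mod 8 = 5, (2/5) = -1; sign now +1; continue with (1/5)
reached (1/5) = 1, so the symbol is +1

1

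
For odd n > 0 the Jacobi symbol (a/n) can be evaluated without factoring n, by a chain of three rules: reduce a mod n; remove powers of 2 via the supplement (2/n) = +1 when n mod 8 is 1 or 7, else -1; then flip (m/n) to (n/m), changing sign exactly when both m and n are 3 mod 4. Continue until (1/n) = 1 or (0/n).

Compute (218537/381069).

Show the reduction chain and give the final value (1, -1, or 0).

1

reciprocity: (218537/381069) = +1·(381069/218537) since 218537 mod 4 = 1, 381069 mod 4 = 1; sign now +1
(381069/218537) = (162532/218537)   [reduce mod 218537]
162532 = 2^2·40633; (2/218537) = +1 since 218537 mod 8 = 1, so (162532/218537) = (+1)^2·(40633/218537); sign now +1
reciprocity: (40633/218537) = +1·(218537/40633) since 40633 mod 4 = 1, 218537 mod 4 = 1; sign now +1
(218537/40633) = (15372/40633)   [reduce mod 40633]
15372 = 2^2·3843; (2/40633) = +1 since 40633 mod 8 = 1, so (15372/40633) = (+1)^2·(3843/40633); sign now +1
reciprocity: (3843/40633) = +1·(40633/3843) since 3843 mod 4 = 3, 40633 mod 4 = 1; sign now +1
(40633/3843) = (2203/3843)   [reduce mod 3843]
reciprocity: (2203/3843) = -1·(3843/2203) since 2203 mod 4 = 3, 3843 mod 4 = 3; sign now -1
(3843/2203) = (1640/2203)   [reduce mod 2203]
1640 = 2^3·205; (2/2203) = -1 since 2203 mod 8 = 3, so (1640/2203) = (-1)^3·(205/2203); sign now +1
reciprocity: (205/2203) = +1·(2203/205) since 205 mod 4 = 1, 2203 mod 4 = 3; sign now +1
(2203/205) = (153/205)   [reduce mod 205]
reciprocity: (153/205) = +1·(205/153) since 153 mod 4 = 1, 205 mod 4 = 1; sign now +1
(205/153) = (52/153)   [reduce mod 153]
52 = 2^2·13; (2/153) = +1 since 153 mod 8 = 1, so (52/153) = (+1)^2·(13/153); sign now +1
reciprocity: (13/153) = +1·(153/13) since 13 mod 4 = 1, 153 mod 4 = 1; sign now +1
(153/13) = (10/13)   [reduce mod 13]
10 = 2^1·5; (2/13) = -1 since 13 mod 8 = 5, so (10/13) = (-1)^1·(5/13); sign now -1
reciprocity: (5/13) = +1·(13/5) since 5 mod 4 = 1, 13 mod 4 = 1; sign now -1
(13/5) = (3/5)   [reduce mod 5]
reciprocity: (3/5) = +1·(5/3) since 3 mod 4 = 3, 5 mod 4 = 1; sign now -1
(5/3) = (2/3)   [reduce mod 3]
2 = 2^1·1; (2/3) = -1 since 3 mod 8 = 3, so (2/3) = (-1)^1·(1/3); sign now +1
(1/3) = 1; final value = sign = +1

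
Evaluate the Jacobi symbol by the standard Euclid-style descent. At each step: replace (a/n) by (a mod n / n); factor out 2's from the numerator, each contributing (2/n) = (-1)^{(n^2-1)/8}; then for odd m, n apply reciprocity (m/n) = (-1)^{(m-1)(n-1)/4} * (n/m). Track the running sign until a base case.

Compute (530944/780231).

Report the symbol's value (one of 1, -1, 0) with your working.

530944 = 2^9·1037; (2/780231) = +1 since 780231 mod 8 = 7, so (530944/780231) = (+1)^9·(1037/780231); sign now +1
reciprocity: (1037/780231) = +1·(780231/1037) since 1037 mod 4 = 1, 780231 mod 4 = 3; sign now +1
(780231/1037) = (407/1037)   [reduce mod 1037]
reciprocity: (407/1037) = +1·(1037/407) since 407 mod 4 = 3, 1037 mod 4 = 1; sign now +1
(1037/407) = (223/407)   [reduce mod 407]
reciprocity: (223/407) = -1·(407/223) since 223 mod 4 = 3, 407 mod 4 = 3; sign now -1
(407/223) = (184/223)   [reduce mod 223]
184 = 2^3·23; (2/223) = +1 since 223 mod 8 = 7, so (184/223) = (+1)^3·(23/223); sign now -1
reciprocity: (23/223) = -1·(223/23) since 23 mod 4 = 3, 223 mod 4 = 3; sign now +1
(223/23) = (16/23)   [reduce mod 23]
16 = 2^4·1; (2/23) = +1 since 23 mod 8 = 7, so (16/23) = (+1)^4·(1/23); sign now +1
(1/23) = 1; final value = sign = +1

1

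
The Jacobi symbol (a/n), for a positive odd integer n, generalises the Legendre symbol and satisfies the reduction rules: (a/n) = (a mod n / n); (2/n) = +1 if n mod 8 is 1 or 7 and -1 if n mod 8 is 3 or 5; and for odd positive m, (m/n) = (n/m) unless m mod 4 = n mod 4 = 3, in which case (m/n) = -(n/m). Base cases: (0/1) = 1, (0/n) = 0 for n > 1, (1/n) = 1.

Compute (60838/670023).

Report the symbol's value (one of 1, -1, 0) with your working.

factor out 2^1: 60838 = 2^1·30419; with 670023 mod 8 = 7, (2/670023) = +1; sign now +1; continue with (30419/670023)
flip (30419/670023) -> (670023/30419): both odd, 30419 mod 4 = 3, 670023 mod 4 = 3, so the flip contributes -1; sign now -1
(670023/30419): 670023 mod 30419 = 805, so (670023/30419) = (805/30419)
flip (805/30419) -> (30419/805): both odd, 805 mod 4 = 1, 30419 mod 4 = 3, so the flip contributes +1; sign now -1
(30419/805): 30419 mod 805 = 634, so (30419/805) = (634/805)
factor out 2^1: 634 = 2^1·317; with 805 mod 8 = 5, (2/805) = -1; sign now +1; continue with (317/805)
flip (317/805) -> (805/317): both odd, 317 mod 4 = 1, 805 mod 4 = 1, so the flip contributes +1; sign now +1
(805/317): 805 mod 317 = 171, so (805/317) = (171/317)
flip (171/317) -> (317/171): both odd, 171 mod 4 = 3, 317 mod 4 = 1, so the flip contributes +1; sign now +1
(317/171): 317 mod 171 = 146, so (317/171) = (146/171)
factor out 2^1: 146 = 2^1·73; with 171 mod 8 = 3, (2/171) = -1; sign now -1; continue with (73/171)
flip (73/171) -> (171/73): both odd, 73 mod 4 = 1, 171 mod 4 = 3, so the flip contributes +1; sign now -1
(171/73): 171 mod 73 = 25, so (171/73) = (25/73)
flip (25/73) -> (73/25): both odd, 25 mod 4 = 1, 73 mod 4 = 1, so the flip contributes +1; sign now -1
(73/25): 73 mod 25 = 23, so (73/25) = (23/25)
flip (23/25) -> (25/23): both odd, 23 mod 4 = 3, 25 mod 4 = 1, so the flip contributes +1; sign now -1
(25/23): 25 mod 23 = 2, so (25/23) = (2/23)
factor out 2^1: 2 = 2^1·1; with 23 mod 8 = 7, (2/23) = +1; sign now -1; continue with (1/23)
reached (1/23) = 1, so the symbol is -1

-1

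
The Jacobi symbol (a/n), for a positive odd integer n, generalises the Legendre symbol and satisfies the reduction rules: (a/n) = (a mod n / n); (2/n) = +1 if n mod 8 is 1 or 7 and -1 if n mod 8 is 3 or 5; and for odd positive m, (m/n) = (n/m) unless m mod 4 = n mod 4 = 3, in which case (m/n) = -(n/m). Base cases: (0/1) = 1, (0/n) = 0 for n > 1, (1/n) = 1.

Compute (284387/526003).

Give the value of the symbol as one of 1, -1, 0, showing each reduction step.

1

reciprocity: (284387/526003) = -1·(526003/284387) since 284387 mod 4 = 3, 526003 mod 4 = 3; sign now -1
(526003/284387) = (241616/284387)   [reduce mod 284387]
241616 = 2^4·15101; (2/284387) = -1 since 284387 mod 8 = 3, so (241616/284387) = (-1)^4·(15101/284387); sign now -1
reciprocity: (15101/284387) = +1·(284387/15101) since 15101 mod 4 = 1, 284387 mod 4 = 3; sign now -1
(284387/15101) = (12569/15101)   [reduce mod 15101]
reciprocity: (12569/15101) = +1·(15101/12569) since 12569 mod 4 = 1, 15101 mod 4 = 1; sign now -1
(15101/12569) = (2532/12569)   [reduce mod 12569]
2532 = 2^2·633; (2/12569) = +1 since 12569 mod 8 = 1, so (2532/12569) = (+1)^2·(633/12569); sign now -1
reciprocity: (633/12569) = +1·(12569/633) since 633 mod 4 = 1, 12569 mod 4 = 1; sign now -1
(12569/633) = (542/633)   [reduce mod 633]
542 = 2^1·271; (2/633) = +1 since 633 mod 8 = 1, so (542/633) = (+1)^1·(271/633); sign now -1
reciprocity: (271/633) = +1·(633/271) since 271 mod 4 = 3, 633 mod 4 = 1; sign now -1
(633/271) = (91/271)   [reduce mod 271]
reciprocity: (91/271) = -1·(271/91) since 91 mod 4 = 3, 271 mod 4 = 3; sign now +1
(271/91) = (89/91)   [reduce mod 91]
reciprocity: (89/91) = +1·(91/89) since 89 mod 4 = 1, 91 mod 4 = 3; sign now +1
(91/89) = (2/89)   [reduce mod 89]
2 = 2^1·1; (2/89) = +1 since 89 mod 8 = 1, so (2/89) = (+1)^1·(1/89); sign now +1
(1/89) = 1; final value = sign = +1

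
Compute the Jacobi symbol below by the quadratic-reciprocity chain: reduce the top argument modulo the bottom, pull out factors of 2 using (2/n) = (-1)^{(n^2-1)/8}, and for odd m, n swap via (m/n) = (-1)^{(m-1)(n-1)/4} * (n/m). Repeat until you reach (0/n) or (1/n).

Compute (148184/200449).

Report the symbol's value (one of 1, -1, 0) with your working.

factor out 2^3: 148184 = 2^3·18523; with 200449 mod 8 = 1, (2/200449) = +1; sign now +1; continue with (18523/200449)
flip (18523/200449) -> (200449/18523): both odd, 18523 mod 4 = 3, 200449 mod 4 = 1, so the flip contributes +1; sign now +1
(200449/18523): 200449 mod 18523 = 15219, so (200449/18523) = (15219/18523)
flip (15219/18523) -> (18523/15219): both odd, 15219 mod 4 = 3, 18523 mod 4 = 3, so the flip contributes -1; sign now -1
(18523/15219): 18523 mod 15219 = 3304, so (18523/15219) = (3304/15219)
factor out 2^3: 3304 = 2^3·413; with 15219 mod 8 = 3, (2/15219) = -1; sign now +1; continue with (413/15219)
flip (413/15219) -> (15219/413): both odd, 413 mod 4 = 1, 15219 mod 4 = 3, so the flip contributes +1; sign now +1
(15219/413): 15219 mod 413 = 351, so (15219/413) = (351/413)
flip (351/413) -> (413/351): both odd, 351 mod 4 = 3, 413 mod 4 = 1, so the flip contributes +1; sign now +1
(413/351): 413 mod 351 = 62, so (413/351) = (62/351)
factor out 2^1: 62 = 2^1·31; with 351 mod 8 = 7, (2/351) = +1; sign now +1; continue with (31/351)
flip (31/351) -> (351/31): both odd, 31 mod 4 = 3, 351 mod 4 = 3, so the flip contributes -1; sign now -1
(351/31): 351 mod 31 = 10, so (351/31) = (10/31)
factor out 2^1: 10 = 2^1·5; with 31 mod 8 = 7, (2/31) = +1; sign now -1; continue with (5/31)
flip (5/31) -> (31/5): both odd, 5 mod 4 = 1, 31 mod 4 = 3, so the flip contributes +1; sign now -1
(31/5): 31 mod 5 = 1, so (31/5) = (1/5)
reached (1/5) = 1, so the symbol is -1

-1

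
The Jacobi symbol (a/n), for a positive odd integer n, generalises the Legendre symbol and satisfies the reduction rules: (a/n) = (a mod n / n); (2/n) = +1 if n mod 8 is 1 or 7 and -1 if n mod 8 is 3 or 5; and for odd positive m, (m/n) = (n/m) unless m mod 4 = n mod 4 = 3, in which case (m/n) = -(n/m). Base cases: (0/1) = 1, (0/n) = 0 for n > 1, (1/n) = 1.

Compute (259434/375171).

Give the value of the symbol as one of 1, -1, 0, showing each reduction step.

factor out 2^1: 259434 = 2^1·129717; with 375171 mod 8 = 3, (2/375171) = -1; sign now -1; continue with (129717/375171)
flip (129717/375171) -> (375171/129717): both odd, 129717 mod 4 = 1, 375171 mod 4 = 3, so the flip contributes +1; sign now -1
(375171/129717): 375171 mod 129717 = 115737, so (375171/129717) = (115737/129717)
flip (115737/129717) -> (129717/115737): both odd, 115737 mod 4 = 1, 129717 mod 4 = 1, so the flip contributes +1; sign now -1
(129717/115737): 129717 mod 115737 = 13980, so (129717/115737) = (13980/115737)
factor out 2^2: 13980 = 2^2·3495; with 115737 mod 8 = 1, (2/115737) = +1; sign now -1; continue with (3495/115737)
flip (3495/115737) -> (115737/3495): both odd, 3495 mod 4 = 3, 115737 mod 4 = 1, so the flip contributes +1; sign now -1
(115737/3495): 115737 mod 3495 = 402, so (115737/3495) = (402/3495)
factor out 2^1: 402 = 2^1·201; with 3495 mod 8 = 7, (2/3495) = +1; sign now -1; continue with (201/3495)
flip (201/3495) -> (3495/201): both odd, 201 mod 4 = 1, 3495 mod 4 = 3, so the flip contributes +1; sign now -1
(3495/201): 3495 mod 201 = 78, so (3495/201) = (78/201)
factor out 2^1: 78 = 2^1·39; with 201 mod 8 = 1, (2/201) = +1; sign now -1; continue with (39/201)
flip (39/201) -> (201/39): both odd, 39 mod 4 = 3, 201 mod 4 = 1, so the flip contributes +1; sign now -1
(201/39): 201 mod 39 = 6, so (201/39) = (6/39)
factor out 2^1: 6 = 2^1·3; with 39 mod 8 = 7, (2/39) = +1; sign now -1; continue with (3/39)
flip (3/39) -> (39/3): both odd, 3 mod 4 = 3, 39 mod 4 = 3, so the flip contributes -1; sign now +1
(39/3): 39 mod 3 = 0, so (39/3) = (0/3)
reached (0/3); gcd(a, n) > 1, so (0/3) = 0 and the symbol is 0

0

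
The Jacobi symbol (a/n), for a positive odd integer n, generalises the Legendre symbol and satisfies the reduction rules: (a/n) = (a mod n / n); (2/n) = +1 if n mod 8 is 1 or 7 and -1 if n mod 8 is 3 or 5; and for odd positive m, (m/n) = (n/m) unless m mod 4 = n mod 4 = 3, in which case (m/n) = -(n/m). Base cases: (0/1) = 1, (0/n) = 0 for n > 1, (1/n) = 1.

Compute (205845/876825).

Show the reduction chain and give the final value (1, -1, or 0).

flip (205845/876825) -> (876825/205845): both odd, 205845 mod 4 = 1, 876825 mod 4 = 1, so the flip contributes +1; sign now +1
(876825/205845): 876825 mod 205845 = 53445, so (876825/205845) = (53445/205845)
flip (53445/205845) -> (205845/53445): both odd, 53445 mod 4 = 1, 205845 mod 4 = 1, so the flip contributes +1; sign now +1
(205845/53445): 205845 mod 53445 = 45510, so (205845/53445) = (45510/53445)
factor out 2^1: 45510 = 2^1·22755; with 53445 mod 8 = 5, (2/53445) = -1; sign now -1; continue with (22755/53445)
flip (22755/53445) -> (53445/22755): both odd, 22755 mod 4 = 3, 53445 mod 4 = 1, so the flip contributes +1; sign now -1
(53445/22755): 53445 mod 22755 = 7935, so (53445/22755) = (7935/22755)
flip (7935/22755) -> (22755/7935): both odd, 7935 mod 4 = 3, 22755 mod 4 = 3, so the flip contributes -1; sign now +1
(22755/7935): 22755 mod 7935 = 6885, so (22755/7935) = (6885/7935)
flip (6885/7935) -> (7935/6885): both odd, 6885 mod 4 = 1, 7935 mod 4 = 3, so the flip contributes +1; sign now +1
(7935/6885): 7935 mod 6885 = 1050, so (7935/6885) = (1050/6885)
factor out 2^1: 1050 = 2^1·525; with 6885 mod 8 = 5, (2/6885) = -1; sign now -1; continue with (525/6885)
flip (525/6885) -> (6885/525): both odd, 525 mod 4 = 1, 6885 mod 4 = 1, so the flip contributes +1; sign now -1
(6885/525): 6885 mod 525 = 60, so (6885/525) = (60/525)
factor out 2^2: 60 = 2^2·15; with 525 mod 8 = 5, (2/525) = -1; sign now -1; continue with (15/525)
flip (15/525) -> (525/15): both odd, 15 mod 4 = 3, 525 mod 4 = 1, so the flip contributes +1; sign now -1
(525/15): 525 mod 15 = 0, so (525/15) = (0/15)
reached (0/15); gcd(a, n) > 1, so (0/15) = 0 and the symbol is 0

0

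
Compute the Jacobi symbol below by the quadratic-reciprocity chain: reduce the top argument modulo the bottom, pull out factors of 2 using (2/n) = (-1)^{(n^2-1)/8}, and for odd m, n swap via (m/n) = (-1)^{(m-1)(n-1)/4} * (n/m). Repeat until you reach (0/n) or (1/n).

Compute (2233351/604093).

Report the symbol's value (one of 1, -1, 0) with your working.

1

(2233351/604093): 2233351 mod 604093 = 421072, so (2233351/604093) = (421072/604093)
factor out 2^4: 421072 = 2^4·26317; with 604093 mod 8 = 5, (2/604093) = -1; sign now +1; continue with (26317/604093)
flip (26317/604093) -> (604093/26317): both odd, 26317 mod 4 = 1, 604093 mod 4 = 1, so the flip contributes +1; sign now +1
(604093/26317): 604093 mod 26317 = 25119, so (604093/26317) = (25119/26317)
flip (25119/26317) -> (26317/25119): both odd, 25119 mod 4 = 3, 26317 mod 4 = 1, so the flip contributes +1; sign now +1
(26317/25119): 26317 mod 25119 = 1198, so (26317/25119) = (1198/25119)
factor out 2^1: 1198 = 2^1·599; with 25119 mod 8 = 7, (2/25119) = +1; sign now +1; continue with (599/25119)
flip (599/25119) -> (25119/599): both odd, 599 mod 4 = 3, 25119 mod 4 = 3, so the flip contributes -1; sign now -1
(25119/599): 25119 mod 599 = 560, so (25119/599) = (560/599)
factor out 2^4: 560 = 2^4·35; with 599 mod 8 = 7, (2/599) = +1; sign now -1; continue with (35/599)
flip (35/599) -> (599/35): both odd, 35 mod 4 = 3, 599 mod 4 = 3, so the flip contributes -1; sign now +1
(599/35): 599 mod 35 = 4, so (599/35) = (4/35)
factor out 2^2: 4 = 2^2·1; with 35 mod 8 = 3, (2/35) = -1; sign now +1; continue with (1/35)
reached (1/35) = 1, so the symbol is +1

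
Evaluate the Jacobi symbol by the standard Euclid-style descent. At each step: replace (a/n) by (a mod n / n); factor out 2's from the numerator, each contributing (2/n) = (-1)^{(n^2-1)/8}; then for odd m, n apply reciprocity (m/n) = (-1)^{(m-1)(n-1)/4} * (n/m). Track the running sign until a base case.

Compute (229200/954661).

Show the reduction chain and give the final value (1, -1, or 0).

factor out 2^4: 229200 = 2^4·14325; with 954661 mod 8 = 5, (2/954661) = -1; sign now +1; continue with (14325/954661)
flip (14325/954661) -> (954661/14325): both odd, 14325 mod 4 = 1, 954661 mod 4 = 1, so the flip contributes +1; sign now +1
(954661/14325): 954661 mod 14325 = 9211, so (954661/14325) = (9211/14325)
flip (9211/14325) -> (14325/9211): both odd, 9211 mod 4 = 3, 14325 mod 4 = 1, so the flip contributes +1; sign now +1
(14325/9211): 14325 mod 9211 = 5114, so (14325/9211) = (5114/9211)
factor out 2^1: 5114 = 2^1·2557; with 9211 mod 8 = 3, (2/9211) = -1; sign now -1; continue with (2557/9211)
flip (2557/9211) -> (9211/2557): both odd, 2557 mod 4 = 1, 9211 mod 4 = 3, so the flip contributes +1; sign now -1
(9211/2557): 9211 mod 2557 = 1540, so (9211/2557) = (1540/2557)
factor out 2^2: 1540 = 2^2·385; with 2557 mod 8 = 5, (2/2557) = -1; sign now -1; continue with (385/2557)
flip (385/2557) -> (2557/385): both odd, 385 mod 4 = 1, 2557 mod 4 = 1, so the flip contributes +1; sign now -1
(2557/385): 2557 mod 385 = 247, so (2557/385) = (247/385)
flip (247/385) -> (385/247): both odd, 247 mod 4 = 3, 385 mod 4 = 1, so the flip contributes +1; sign now -1
(385/247): 385 mod 247 = 138, so (385/247) = (138/247)
factor out 2^1: 138 = 2^1·69; with 247 mod 8 = 7, (2/247) = +1; sign now -1; continue with (69/247)
flip (69/247) -> (247/69): both odd, 69 mod 4 = 1, 247 mod 4 = 3, so the flip contributes +1; sign now -1
(247/69): 247 mod 69 = 40, so (247/69) = (40/69)
factor out 2^3: 40 = 2^3·5; with 69 mod 8 = 5, (2/69) = -1; sign now +1; continue with (5/69)
flip (5/69) -> (69/5): both odd, 5 mod 4 = 1, 69 mod 4 = 1, so the flip contributes +1; sign now +1
(69/5): 69 mod 5 = 4, so (69/5) = (4/5)
factor out 2^2: 4 = 2^2·1; with 5 mod 8 = 5, (2/5) = -1; sign now +1; continue with (1/5)
reached (1/5) = 1, so the symbol is +1

1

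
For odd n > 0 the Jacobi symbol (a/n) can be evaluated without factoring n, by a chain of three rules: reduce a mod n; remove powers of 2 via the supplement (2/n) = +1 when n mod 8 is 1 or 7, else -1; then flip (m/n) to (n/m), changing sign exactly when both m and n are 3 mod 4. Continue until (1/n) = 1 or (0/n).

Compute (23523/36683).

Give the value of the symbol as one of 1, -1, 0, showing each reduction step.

flip (23523/36683) -> (36683/23523): both odd, 23523 mod 4 = 3, 36683 mod 4 = 3, so the flip contributes -1; sign now -1
(36683/23523): 36683 mod 23523 = 13160, so (36683/23523) = (13160/23523)
factor out 2^3: 13160 = 2^3·1645; with 23523 mod 8 = 3, (2/23523) = -1; sign now +1; continue with (1645/23523)
flip (1645/23523) -> (23523/1645): both odd, 1645 mod 4 = 1, 23523 mod 4 = 3, so the flip contributes +1; sign now +1
(23523/1645): 23523 mod 1645 = 493, so (23523/1645) = (493/1645)
flip (493/1645) -> (1645/493): both odd, 493 mod 4 = 1, 1645 mod 4 = 1, so the flip contributes +1; sign now +1
(1645/493): 1645 mod 493 = 166, so (1645/493) = (166/493)
factor out 2^1: 166 = 2^1·83; with 493 mod 8 = 5, (2/493) = -1; sign now -1; continue with (83/493)
flip (83/493) -> (493/83): both odd, 83 mod 4 = 3, 493 mod 4 = 1, so the flip contributes +1; sign now -1
(493/83): 493 mod 83 = 78, so (493/83) = (78/83)
factor out 2^1: 78 = 2^1·39; with 83 mod 8 = 3, (2/83) = -1; sign now +1; continue with (39/83)
flip (39/83) -> (83/39): both odd, 39 mod 4 = 3, 83 mod 4 = 3, so the flip contributes -1; sign now -1
(83/39): 83 mod 39 = 5, so (83/39) = (5/39)
flip (5/39) -> (39/5): both odd, 5 mod 4 = 1, 39 mod 4 = 3, so the flip contributes +1; sign now -1
(39/5): 39 mod 5 = 4, so (39/5) = (4/5)
factor out 2^2: 4 = 2^2·1; with 5 mod 8 = 5, (2/5) = -1; sign now -1; continue with (1/5)
reached (1/5) = 1, so the symbol is -1

-1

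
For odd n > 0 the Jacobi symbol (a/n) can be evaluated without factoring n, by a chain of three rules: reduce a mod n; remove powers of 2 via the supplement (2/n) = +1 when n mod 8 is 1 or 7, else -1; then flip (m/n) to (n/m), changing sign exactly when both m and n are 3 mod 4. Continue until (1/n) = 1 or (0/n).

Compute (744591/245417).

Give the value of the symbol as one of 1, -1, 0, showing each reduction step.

(744591/245417): 744591 mod 245417 = 8340, so (744591/245417) = (8340/245417)
factor out 2^2: 8340 = 2^2·2085; with 245417 mod 8 = 1, (2/245417) = +1; sign now +1; continue with (2085/245417)
flip (2085/245417) -> (245417/2085): both odd, 2085 mod 4 = 1, 245417 mod 4 = 1, so the flip contributes +1; sign now +1
(245417/2085): 245417 mod 2085 = 1472, so (245417/2085) = (1472/2085)
factor out 2^6: 1472 = 2^6·23; with 2085 mod 8 = 5, (2/2085) = -1; sign now +1; continue with (23/2085)
flip (23/2085) -> (2085/23): both odd, 23 mod 4 = 3, 2085 mod 4 = 1, so the flip contributes +1; sign now +1
(2085/23): 2085 mod 23 = 15, so (2085/23) = (15/23)
flip (15/23) -> (23/15): both odd, 15 mod 4 = 3, 23 mod 4 = 3, so the flip contributes -1; sign now -1
(23/15): 23 mod 15 = 8, so (23/15) = (8/15)
factor out 2^3: 8 = 2^3·1; with 15 mod 8 = 7, (2/15) = +1; sign now -1; continue with (1/15)
reached (1/15) = 1, so the symbol is -1

-1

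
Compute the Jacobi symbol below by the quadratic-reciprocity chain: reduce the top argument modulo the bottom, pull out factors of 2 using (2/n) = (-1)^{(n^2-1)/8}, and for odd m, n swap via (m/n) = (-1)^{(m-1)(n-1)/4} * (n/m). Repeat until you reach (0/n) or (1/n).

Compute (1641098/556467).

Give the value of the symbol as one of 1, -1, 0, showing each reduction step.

-1

(1641098/556467): 1641098 mod 556467 = 528164, so (1641098/556467) = (528164/556467)
factor out 2^2: 528164 = 2^2·132041; with 556467 mod 8 = 3, (2/556467) = -1; sign now +1; continue with (132041/556467)
flip (132041/556467) -> (556467/132041): both odd, 132041 mod 4 = 1, 556467 mod 4 = 3, so the flip contributes +1; sign now +1
(556467/132041): 556467 mod 132041 = 28303, so (556467/132041) = (28303/132041)
flip (28303/132041) -> (132041/28303): both odd, 28303 mod 4 = 3, 132041 mod 4 = 1, so the flip contributes +1; sign now +1
(132041/28303): 132041 mod 28303 = 18829, so (132041/28303) = (18829/28303)
flip (18829/28303) -> (28303/18829): both odd, 18829 mod 4 = 1, 28303 mod 4 = 3, so the flip contributes +1; sign now +1
(28303/18829): 28303 mod 18829 = 9474, so (28303/18829) = (9474/18829)
factor out 2^1: 9474 = 2^1·4737; with 18829 mod 8 = 5, (2/18829) = -1; sign now -1; continue with (4737/18829)
flip (4737/18829) -> (18829/4737): both odd, 4737 mod 4 = 1, 18829 mod 4 = 1, so the flip contributes +1; sign now -1
(18829/4737): 18829 mod 4737 = 4618, so (18829/4737) = (4618/4737)
factor out 2^1: 4618 = 2^1·2309; with 4737 mod 8 = 1, (2/4737) = +1; sign now -1; continue with (2309/4737)
flip (2309/4737) -> (4737/2309): both odd, 2309 mod 4 = 1, 4737 mod 4 = 1, so the flip contributes +1; sign now -1
(4737/2309): 4737 mod 2309 = 119, so (4737/2309) = (119/2309)
flip (119/2309) -> (2309/119): both odd, 119 mod 4 = 3, 2309 mod 4 = 1, so the flip contributes +1; sign now -1
(2309/119): 2309 mod 119 = 48, so (2309/119) = (48/119)
factor out 2^4: 48 = 2^4·3; with 119 mod 8 = 7, (2/119) = +1; sign now -1; continue with (3/119)
flip (3/119) -> (119/3): both odd, 3 mod 4 = 3, 119 mod 4 = 3, so the flip contributes -1; sign now +1
(119/3): 119 mod 3 = 2, so (119/3) = (2/3)
factor out 2^1: 2 = 2^1·1; with 3 mod 8 = 3, (2/3) = -1; sign now -1; continue with (1/3)
reached (1/3) = 1, so the symbol is -1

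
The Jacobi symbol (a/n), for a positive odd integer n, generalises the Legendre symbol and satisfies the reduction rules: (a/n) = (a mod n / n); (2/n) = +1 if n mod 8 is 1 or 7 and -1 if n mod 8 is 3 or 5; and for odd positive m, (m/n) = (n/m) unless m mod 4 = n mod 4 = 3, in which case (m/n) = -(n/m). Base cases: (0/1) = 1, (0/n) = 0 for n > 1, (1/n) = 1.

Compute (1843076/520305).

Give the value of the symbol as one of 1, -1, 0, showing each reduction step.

1

(1843076/520305): 1843076 mod 520305 = 282161, so (1843076/520305) = (282161/520305)
flip (282161/520305) -> (520305/282161): both odd, 282161 mod 4 = 1, 520305 mod 4 = 1, so the flip contributes +1; sign now +1
(520305/282161): 520305 mod 282161 = 238144, so (520305/282161) = (238144/282161)
factor out 2^6: 238144 = 2^6·3721; with 282161 mod 8 = 1, (2/282161) = +1; sign now +1; continue with (3721/282161)
flip (3721/282161) -> (282161/3721): both odd, 3721 mod 4 = 1, 282161 mod 4 = 1, so the flip contributes +1; sign now +1
(282161/3721): 282161 mod 3721 = 3086, so (282161/3721) = (3086/3721)
factor out 2^1: 3086 = 2^1·1543; with 3721 mod 8 = 1, (2/3721) = +1; sign now +1; continue with (1543/3721)
flip (1543/3721) -> (3721/1543): both odd, 1543 mod 4 = 3, 3721 mod 4 = 1, so the flip contributes +1; sign now +1
(3721/1543): 3721 mod 1543 = 635, so (3721/1543) = (635/1543)
flip (635/1543) -> (1543/635): both odd, 635 mod 4 = 3, 1543 mod 4 = 3, so the flip contributes -1; sign now -1
(1543/635): 1543 mod 635 = 273, so (1543/635) = (273/635)
flip (273/635) -> (635/273): both odd, 273 mod 4 = 1, 635 mod 4 = 3, so the flip contributes +1; sign now -1
(635/273): 635 mod 273 = 89, so (635/273) = (89/273)
flip (89/273) -> (273/89): both odd, 89 mod 4 = 1, 273 mod 4 = 1, so the flip contributes +1; sign now -1
(273/89): 273 mod 89 = 6, so (273/89) = (6/89)
factor out 2^1: 6 = 2^1·3; with 89 mod 8 = 1, (2/89) = +1; sign now -1; continue with (3/89)
flip (3/89) -> (89/3): both odd, 3 mod 4 = 3, 89 mod 4 = 1, so the flip contributes +1; sign now -1
(89/3): 89 mod 3 = 2, so (89/3) = (2/3)
factor out 2^1: 2 = 2^1·1; with 3 mod 8 = 3, (2/3) = -1; sign now +1; continue with (1/3)
reached (1/3) = 1, so the symbol is +1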